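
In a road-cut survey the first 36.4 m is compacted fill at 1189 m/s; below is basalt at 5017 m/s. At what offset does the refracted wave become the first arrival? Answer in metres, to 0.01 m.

θ_c = arcsin(1189/5017) = 13.71°, so cos θ_c = 0.9715 and tᵢ = 2h cos θ_c/V₁ = 0.0595 s.
At crossover x/V₁ = x/V₂ + tᵢ ⇒ x = tᵢ/(1/V₁ − 1/V₂) = 0.05948/(8.4104e-04 − 1.9932e-04) = 92.69 m.

92.69 m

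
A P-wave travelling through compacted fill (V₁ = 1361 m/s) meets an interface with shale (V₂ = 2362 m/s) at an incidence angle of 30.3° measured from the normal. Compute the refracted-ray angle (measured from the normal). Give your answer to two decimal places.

61.12°

sin θ₁/V₁ = sin θ₂/V₂ ⇒ sin θ₂ = 2362·sin 30.3°/1361 = 2362·0.5045/1361 = 0.8756.
θ₂ = arcsin 0.8756 = 61.12° from the normal.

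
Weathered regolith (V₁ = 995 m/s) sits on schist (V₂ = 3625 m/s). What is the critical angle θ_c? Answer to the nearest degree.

16°

At critical incidence the refracted ray runs along the interface (θ₂ = 90°), so sin θ_c = V₁/V₂.
θ_c = arcsin(995/3625) = arcsin 0.2745 = 15.93°.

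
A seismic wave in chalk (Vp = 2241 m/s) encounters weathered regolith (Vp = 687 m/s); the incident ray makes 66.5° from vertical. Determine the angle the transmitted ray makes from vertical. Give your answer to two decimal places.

16.33°

sin θ₁/V₁ = sin θ₂/V₂ ⇒ sin θ₂ = 687·sin 66.5°/2241 = 687·0.9171/2241 = 0.2811.
θ₂ = arcsin 0.2811 = 16.33° from the normal.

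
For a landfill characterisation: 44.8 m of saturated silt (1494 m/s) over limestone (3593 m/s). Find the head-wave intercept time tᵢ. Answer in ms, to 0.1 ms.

θ_c = arcsin(V₁/V₂) = arcsin(1494/3593) = 24.57°; cos θ_c = 0.9095.
tᵢ = 2h·cos θ_c / V₁ = 2·44.8·0.9095 / 1494 = 0.05454 s.

54.5 ms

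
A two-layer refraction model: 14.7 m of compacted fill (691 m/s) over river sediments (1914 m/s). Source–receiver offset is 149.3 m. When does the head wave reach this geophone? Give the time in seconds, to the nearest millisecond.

θ_c = arcsin(V₁/V₂) = arcsin(691/1914) = 21.16°, cos θ_c = 0.9326.
Intercept time tᵢ = 2h cos θ_c / V₁ = 2·14.7·0.9326/691 = 0.03968 s.
t = x/V₂ + tᵢ = 149.3/1914 + 0.03968 = 0.11768 s.

0.118 s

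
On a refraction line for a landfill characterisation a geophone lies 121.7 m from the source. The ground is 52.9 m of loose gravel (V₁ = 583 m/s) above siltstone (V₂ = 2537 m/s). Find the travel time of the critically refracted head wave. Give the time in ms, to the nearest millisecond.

225 ms

θ_c = arcsin(V₁/V₂) = arcsin(583/2537) = 13.29°, cos θ_c = 0.9732.
Intercept time tᵢ = 2h cos θ_c / V₁ = 2·52.9·0.9732/583 = 0.17662 s.
t = x/V₂ + tᵢ = 121.7/2537 + 0.17662 = 0.22459 s.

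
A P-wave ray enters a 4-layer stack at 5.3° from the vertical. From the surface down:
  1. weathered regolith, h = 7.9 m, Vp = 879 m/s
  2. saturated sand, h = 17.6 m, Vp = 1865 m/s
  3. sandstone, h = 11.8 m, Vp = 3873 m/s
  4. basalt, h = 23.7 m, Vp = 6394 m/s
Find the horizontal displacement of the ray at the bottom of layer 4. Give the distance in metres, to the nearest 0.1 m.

Ray parameter p = sin 5.3° / 879 m/s = 1.0509e-04 s/m.
Layer 1: θ = 5.30°; offset = 7.9·tan 5.30° = 0.733 m.
Layer 2: sin θ = p·1865 = 0.1960 → θ = 11.30°; offset = 17.6·tan 11.30° = 3.518 m.
Layer 3: sin θ = p·3873 = 0.4070 → θ = 24.02°; offset = 11.8·tan 24.02° = 5.258 m.
Layer 4: sin θ = p·6394 = 0.6719 → θ = 42.22°; offset = 23.7·tan 42.22° = 21.501 m.
Σ offsets = 31.010 m.

31.0 m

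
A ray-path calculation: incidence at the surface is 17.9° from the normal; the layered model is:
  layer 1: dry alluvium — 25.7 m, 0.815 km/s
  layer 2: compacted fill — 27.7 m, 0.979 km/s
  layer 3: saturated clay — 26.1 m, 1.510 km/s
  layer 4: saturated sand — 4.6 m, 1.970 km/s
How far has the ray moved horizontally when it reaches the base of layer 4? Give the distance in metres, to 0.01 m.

42.49 m

Apply Snell's law at each interface; in layer i the horizontal offset is hᵢ·tan θᵢ.
Layer 1: θ = 17.90°; offset = 25.7·tan 17.90° = 8.3009 m.
Layer 2: sin θ = 0.979·sin 17.9°/0.815 = 0.3692, θ = 21.67°; offset = 27.7·tan 21.67° = 11.0045 m.
Layer 3: sin θ = 1.510·sin 17.9°/0.815 = 0.5695, θ = 34.71°; offset = 26.1·tan 34.71° = 18.0809 m.
Layer 4: sin θ = 1.970·sin 17.9°/0.815 = 0.7429, θ = 47.98°; offset = 4.6·tan 47.98° = 5.1056 m.
Summing the layer offsets gives 42.4918 m.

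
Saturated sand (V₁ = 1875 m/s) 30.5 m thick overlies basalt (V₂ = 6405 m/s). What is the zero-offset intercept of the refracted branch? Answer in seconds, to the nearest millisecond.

θ_c = arcsin(V₁/V₂) = arcsin(1875/6405) = 17.02°; cos θ_c = 0.9562.
tᵢ = 2h·cos θ_c / V₁ = 2·30.5·0.9562 / 1875 = 0.03111 s.

0.031 s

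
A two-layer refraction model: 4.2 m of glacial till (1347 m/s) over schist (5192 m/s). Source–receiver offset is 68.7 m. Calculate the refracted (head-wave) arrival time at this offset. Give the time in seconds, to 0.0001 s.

0.0193 s

θ_c = arcsin(V₁/V₂) = arcsin(1347/5192) = 15.04°, cos θ_c = 0.9658.
Intercept time tᵢ = 2h cos θ_c / V₁ = 2·4.2·0.9658/1347 = 0.00602 s.
t = x/V₂ + tᵢ = 68.7/5192 + 0.00602 = 0.01925 s.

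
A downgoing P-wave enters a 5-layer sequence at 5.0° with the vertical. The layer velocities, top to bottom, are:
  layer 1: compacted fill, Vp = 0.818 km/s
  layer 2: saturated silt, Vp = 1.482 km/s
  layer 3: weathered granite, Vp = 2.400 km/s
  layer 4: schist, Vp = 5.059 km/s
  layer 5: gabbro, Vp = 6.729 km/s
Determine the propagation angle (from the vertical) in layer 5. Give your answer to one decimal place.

Ray parameter p = sin 5.0° / 0.818 = 1.0655e-01 s/km.
sin θ_5 = p·V_5 = 1.0655e-01 × 6.729 = 0.7170.
θ_5 = 45.80° from the vertical.

45.8°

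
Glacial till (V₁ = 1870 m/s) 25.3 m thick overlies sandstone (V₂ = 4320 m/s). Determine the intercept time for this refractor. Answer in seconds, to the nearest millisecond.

θ_c = arcsin(V₁/V₂) = arcsin(1870/4320) = 25.65°; cos θ_c = 0.9015.
tᵢ = 2h·cos θ_c / V₁ = 2·25.3·0.9015 / 1870 = 0.02439 s.

0.024 s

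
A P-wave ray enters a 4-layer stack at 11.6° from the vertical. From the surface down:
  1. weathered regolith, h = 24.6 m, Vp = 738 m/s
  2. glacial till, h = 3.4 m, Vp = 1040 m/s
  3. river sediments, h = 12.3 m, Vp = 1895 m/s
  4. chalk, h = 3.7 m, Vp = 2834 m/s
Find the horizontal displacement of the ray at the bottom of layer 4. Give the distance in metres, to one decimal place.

18.0 m

Apply Snell's law at each interface; in layer i the horizontal offset is hᵢ·tan θᵢ.
Layer 1: θ = 11.60°; offset = 24.6·tan 11.60° = 5.050 m.
Layer 2: sin θ = 1040·sin 11.6°/738 = 0.2834, θ = 16.46°; offset = 3.4·tan 16.46° = 1.005 m.
Layer 3: sin θ = 1895·sin 11.6°/738 = 0.5163, θ = 31.09°; offset = 12.3·tan 31.09° = 7.416 m.
Layer 4: sin θ = 2834·sin 11.6°/738 = 0.7722, θ = 50.55°; offset = 3.7·tan 50.55° = 4.496 m.
Σ offsets = 17.966 m.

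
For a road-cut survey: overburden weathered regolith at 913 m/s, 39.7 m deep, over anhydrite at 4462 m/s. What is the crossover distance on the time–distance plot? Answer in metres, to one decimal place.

97.7 m

θ_c = arcsin(913/4462) = 11.81°, so cos θ_c = 0.9788 and tᵢ = 2h cos θ_c/V₁ = 0.0851 s.
At crossover x/V₁ = x/V₂ + tᵢ ⇒ x = tᵢ/(1/V₁ − 1/V₂) = 0.08513/(1.0953e-03 − 2.2411e-04) = 97.71 m.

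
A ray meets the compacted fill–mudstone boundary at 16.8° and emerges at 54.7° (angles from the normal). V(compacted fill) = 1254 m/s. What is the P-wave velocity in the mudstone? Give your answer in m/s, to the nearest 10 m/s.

sin 16.8° = 0.2890; sin 54.7° = 0.8161.
V₂ = V₁·(sin θ₂/sin θ₁) = 1254·(0.8161/0.2890) = 3540.91 m/s.

3540 m/s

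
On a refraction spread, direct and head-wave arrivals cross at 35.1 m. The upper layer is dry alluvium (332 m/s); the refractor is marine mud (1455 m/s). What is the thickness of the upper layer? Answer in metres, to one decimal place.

x_cross = 2h·√((V₂+V₁)/(V₂−V₁)) → h = x_cross / (2·√((V₂+V₁)/(V₂−V₁))).
√((V₂+V₁)/(V₂−V₁)) = √((1455+332)/(1455−332)) = 1.2615.
h = 35.1 / (2·1.2615) = 13.91 m.

13.9 m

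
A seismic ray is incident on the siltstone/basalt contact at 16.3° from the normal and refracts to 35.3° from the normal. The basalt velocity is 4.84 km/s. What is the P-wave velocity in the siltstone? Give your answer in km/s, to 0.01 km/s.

2.35 km/s

sin 16.3° = 0.2807; sin 35.3° = 0.5779.
V₁ = V₂·(sin θ₁/sin θ₂) = 4.84·(0.2807/0.5779) = 2.35 km/s.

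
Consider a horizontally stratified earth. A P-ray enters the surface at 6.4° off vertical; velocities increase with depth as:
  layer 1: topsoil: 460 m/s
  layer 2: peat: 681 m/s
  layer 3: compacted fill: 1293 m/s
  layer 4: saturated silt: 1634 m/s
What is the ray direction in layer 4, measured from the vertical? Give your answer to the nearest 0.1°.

Ray parameter p = sin 6.4° / 460 = 2.4232e-04 s/m.
sin θ_4 = p·V_4 = 2.4232e-04 × 1634 = 0.3960.
θ_4 = 23.33° from the vertical.

23.3°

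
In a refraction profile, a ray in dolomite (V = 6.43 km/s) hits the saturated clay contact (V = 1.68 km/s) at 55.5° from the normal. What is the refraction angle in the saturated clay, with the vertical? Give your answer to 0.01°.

12.43°

sin θ₁/V₁ = sin θ₂/V₂ ⇒ sin θ₂ = 1.68·sin 55.5°/6.43 = 1.68·0.8241/6.43 = 0.2153.
θ₂ = arcsin 0.2153 = 12.43° from the normal.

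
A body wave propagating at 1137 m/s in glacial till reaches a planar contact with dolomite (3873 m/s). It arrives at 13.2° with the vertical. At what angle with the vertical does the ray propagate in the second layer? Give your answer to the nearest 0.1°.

Snell's law: sin θ₂ = (V₂/V₁)·sin θ₁ = (3873/1137)·sin 13.2° = 0.7778.
θ₂ = arcsin 0.7778 = 51.06° from the normal.

51.1°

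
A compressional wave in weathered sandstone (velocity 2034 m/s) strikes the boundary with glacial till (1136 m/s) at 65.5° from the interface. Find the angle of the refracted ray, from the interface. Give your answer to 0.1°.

Convert to the normal: θ₁ = 90° − 65.5° = 24.5°.
sin θ₁/V₁ = sin θ₂/V₂ ⇒ sin θ₂ = 1136·sin 24.5°/2034 = 1136·0.4147/2034 = 0.2316.
θ₂ = arcsin 0.2316 = 13.39° from the normal.
From the interface: 90° − 13.39° = 76.61°.

76.6°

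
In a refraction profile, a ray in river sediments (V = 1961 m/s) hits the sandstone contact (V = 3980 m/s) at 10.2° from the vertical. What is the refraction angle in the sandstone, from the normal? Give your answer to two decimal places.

Snell's law: sin θ₂ = (V₂/V₁)·sin θ₁ = (3980/1961)·sin 10.2° = 0.3594.
θ₂ = arcsin 0.3594 = 21.06° from the normal.

21.06°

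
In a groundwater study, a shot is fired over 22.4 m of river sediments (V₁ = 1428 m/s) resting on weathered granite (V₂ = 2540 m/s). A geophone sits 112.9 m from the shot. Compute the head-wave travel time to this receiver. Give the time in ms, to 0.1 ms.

θ_c = arcsin(V₁/V₂) = arcsin(1428/2540) = 34.21°, cos θ_c = 0.8270.
Intercept time tᵢ = 2h cos θ_c / V₁ = 2·22.4·0.8270/1428 = 0.02595 s.
t = x/V₂ + tᵢ = 112.9/2540 + 0.02595 = 0.07039 s.

70.4 ms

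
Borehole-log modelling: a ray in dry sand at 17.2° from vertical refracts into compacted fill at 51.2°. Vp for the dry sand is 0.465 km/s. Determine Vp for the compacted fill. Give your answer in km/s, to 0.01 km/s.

1.23 km/s

Snell's law: sin 17.2°/V₁ = sin 51.2°/V₂.
V₂ = V₁·sin 51.2°/sin 17.2° = 0.465 × 2.6355 = 1.23 km/s.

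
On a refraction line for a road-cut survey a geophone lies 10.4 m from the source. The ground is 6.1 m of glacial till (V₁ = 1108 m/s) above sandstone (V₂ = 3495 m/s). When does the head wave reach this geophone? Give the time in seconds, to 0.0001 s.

0.0134 s

θ_c = arcsin(V₁/V₂) = arcsin(1108/3495) = 18.48°, cos θ_c = 0.9484.
Intercept time tᵢ = 2h cos θ_c / V₁ = 2·6.1·0.9484/1108 = 0.01044 s.
t = x/V₂ + tᵢ = 10.4/3495 + 0.01044 = 0.01342 s.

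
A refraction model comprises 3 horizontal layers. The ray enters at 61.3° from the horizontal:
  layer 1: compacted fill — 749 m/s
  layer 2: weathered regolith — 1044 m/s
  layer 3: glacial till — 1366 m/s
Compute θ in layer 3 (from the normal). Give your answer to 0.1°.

61.1°

From the normal: θ₁ = 90° − 61.3° = 28.7°.
Ray parameter p = sin 28.7° / 749 = 6.4115e-04 s/m.
sin θ_3 = p·V_3 = 6.4115e-04 × 1366 = 0.8758.
θ_3 = arcsin 0.8758 = 61.14°.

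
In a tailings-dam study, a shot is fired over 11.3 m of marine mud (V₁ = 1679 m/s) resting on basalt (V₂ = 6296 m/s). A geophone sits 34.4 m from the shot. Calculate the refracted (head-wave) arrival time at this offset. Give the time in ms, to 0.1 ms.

18.4 ms

θ_c = arcsin(V₁/V₂) = arcsin(1679/6296) = 15.47°, cos θ_c = 0.9638.
Intercept time tᵢ = 2h cos θ_c / V₁ = 2·11.3·0.9638/1679 = 0.01297 s.
t = x/V₂ + tᵢ = 34.4/6296 + 0.01297 = 0.01844 s.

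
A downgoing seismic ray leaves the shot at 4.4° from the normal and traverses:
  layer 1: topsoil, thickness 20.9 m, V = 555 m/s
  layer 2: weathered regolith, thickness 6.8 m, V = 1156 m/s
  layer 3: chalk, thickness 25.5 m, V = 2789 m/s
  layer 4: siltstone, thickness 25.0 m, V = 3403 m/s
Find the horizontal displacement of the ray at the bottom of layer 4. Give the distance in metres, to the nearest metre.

p = sin θ₁/V₁ = sin 4.4°/555 = 1.3823e-04 s/m is conserved through the stack.
Layer 1: θ = 4.40°; offset = 20.9·tan 4.40° = 1.608 m.
Layer 2: sin θ = p·1156 = 0.1598 → θ = 9.20°; offset = 6.8·tan 9.20° = 1.101 m.
Layer 3: sin θ = p·2789 = 0.3855 → θ = 22.68°; offset = 25.5·tan 22.68° = 10.655 m.
Layer 4: sin θ = p·3403 = 0.4704 → θ = 28.06°; offset = 25.0·tan 28.06° = 13.327 m.
Summing the layer offsets gives 26.690 m.

27 m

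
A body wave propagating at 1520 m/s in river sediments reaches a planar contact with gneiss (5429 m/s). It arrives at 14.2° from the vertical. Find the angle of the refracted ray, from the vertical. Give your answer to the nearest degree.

61°

sin θ₁/V₁ = sin θ₂/V₂ ⇒ sin θ₂ = 5429·sin 14.2°/1520 = 5429·0.2453/1520 = 0.8762.
θ₂ = arcsin 0.8762 = 61.18° from the normal.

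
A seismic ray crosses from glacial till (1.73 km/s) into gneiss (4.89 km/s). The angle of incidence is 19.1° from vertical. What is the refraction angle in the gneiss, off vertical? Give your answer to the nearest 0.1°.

sin θ₁/V₁ = sin θ₂/V₂ ⇒ sin θ₂ = 4.89·sin 19.1°/1.73 = 4.89·0.3272/1.73 = 0.9249.
θ₂ = sin⁻¹(0.9249) = 67.65° (from vertical).

67.7°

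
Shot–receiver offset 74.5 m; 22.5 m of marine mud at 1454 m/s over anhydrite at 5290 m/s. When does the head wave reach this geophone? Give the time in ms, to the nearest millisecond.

44 ms

t = x/V₂ + 2h·√(V₂²−V₁²)/(V₁V₂).
√(V₂²−V₁²) = √(5290²−1454²) = 5086.3 m/s; delay term = 2·22.5·5086.3/(1454·5290) = 0.02976 s.
t = 74.5/5290 + 0.02976 = 0.04384 s.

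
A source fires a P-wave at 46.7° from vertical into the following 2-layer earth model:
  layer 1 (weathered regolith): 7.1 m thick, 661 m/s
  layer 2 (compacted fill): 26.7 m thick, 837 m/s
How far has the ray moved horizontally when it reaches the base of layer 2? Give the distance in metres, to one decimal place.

70.9 m

p = sin θ₁/V₁ = sin 46.7°/661 = 1.1010e-03 s/m is conserved through the stack.
Layer 1: θ = 46.70°; offset = 7.1·tan 46.70° = 7.534 m.
Layer 2: sin θ = p·837 = 0.9216 → θ = 67.15°; offset = 26.7·tan 67.15° = 63.374 m.
Total horizontal offset = 70.909 m.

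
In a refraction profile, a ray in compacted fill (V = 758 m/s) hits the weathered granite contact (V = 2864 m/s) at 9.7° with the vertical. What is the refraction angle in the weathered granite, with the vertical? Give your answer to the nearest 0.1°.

39.5°

sin θ₁/V₁ = sin θ₂/V₂ ⇒ sin θ₂ = 2864·sin 9.7°/758 = 2864·0.1685/758 = 0.6366.
θ₂ = sin⁻¹(0.6366) = 39.54° (from vertical).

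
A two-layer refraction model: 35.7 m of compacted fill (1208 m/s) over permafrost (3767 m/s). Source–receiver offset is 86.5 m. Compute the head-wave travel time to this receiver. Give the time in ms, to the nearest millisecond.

t = x/V₂ + 2h·√(V₂²−V₁²)/(V₁V₂).
√(V₂²−V₁²) = √(3767²−1208²) = 3568.1 m/s; delay term = 2·35.7·3568.1/(1208·3767) = 0.05598 s.
t = 86.5/3767 + 0.05598 = 0.07895 s.

79 ms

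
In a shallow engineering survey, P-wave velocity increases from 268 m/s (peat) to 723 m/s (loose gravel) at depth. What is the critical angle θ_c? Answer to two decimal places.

21.76°

Critical incidence: sin θ_c = V₁/V₂ = 268/723 = 0.3707.
θ_c = arcsin 0.3707 = 21.76°.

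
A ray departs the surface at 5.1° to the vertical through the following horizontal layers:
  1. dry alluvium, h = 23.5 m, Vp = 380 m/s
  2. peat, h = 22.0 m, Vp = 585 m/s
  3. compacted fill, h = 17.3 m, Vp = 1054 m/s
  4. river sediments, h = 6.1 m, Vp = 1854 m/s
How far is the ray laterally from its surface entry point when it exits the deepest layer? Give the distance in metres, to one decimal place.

12.5 m

p = sin θ₁/V₁ = sin 5.1°/380 = 2.3393e-04 s/m is conserved through the stack.
Layer 1: θ = 5.10°; offset = 23.5·tan 5.10° = 2.097 m.
Layer 2: sin θ = p·585 = 0.1369 → θ = 7.87°; offset = 22.0·tan 7.87° = 3.039 m.
Layer 3: sin θ = p·1054 = 0.2466 → θ = 14.27°; offset = 17.3·tan 14.27° = 4.401 m.
Layer 4: sin θ = p·1854 = 0.4337 → θ = 25.70°; offset = 6.1·tan 25.70° = 2.936 m.
Summing the layer offsets gives 12.474 m.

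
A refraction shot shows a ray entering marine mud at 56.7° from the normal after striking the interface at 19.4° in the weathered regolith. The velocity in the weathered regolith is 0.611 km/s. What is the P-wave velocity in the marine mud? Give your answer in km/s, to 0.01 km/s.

Snell's law: sin 19.4°/V₁ = sin 56.7°/V₂.
V₂ = V₁·sin 56.7°/sin 19.4° = 0.611 × 2.5163 = 1.54 km/s.

1.54 km/s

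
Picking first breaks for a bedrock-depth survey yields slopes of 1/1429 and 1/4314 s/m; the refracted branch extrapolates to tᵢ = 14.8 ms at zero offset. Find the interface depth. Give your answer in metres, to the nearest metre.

θ_c = arcsin(1429/4314) = 19.34°; cos θ_c = 0.9435.
tᵢ = 2h cos θ_c/V₁ ⇒ h = tᵢ·V₁/(2 cos θ_c) = 0.0148·1429/(2·0.9435) = 11.21 m.

11 m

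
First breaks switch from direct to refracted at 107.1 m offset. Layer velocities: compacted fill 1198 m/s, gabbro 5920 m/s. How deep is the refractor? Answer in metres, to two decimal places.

43.62 m

x_cross = 2h·√((V₂+V₁)/(V₂−V₁)) → h = x_cross / (2·√((V₂+V₁)/(V₂−V₁))).
√((V₂+V₁)/(V₂−V₁)) = √((5920+1198)/(5920−1198)) = 1.2278.
h = 107.1 / (2·1.2278) = 43.62 m.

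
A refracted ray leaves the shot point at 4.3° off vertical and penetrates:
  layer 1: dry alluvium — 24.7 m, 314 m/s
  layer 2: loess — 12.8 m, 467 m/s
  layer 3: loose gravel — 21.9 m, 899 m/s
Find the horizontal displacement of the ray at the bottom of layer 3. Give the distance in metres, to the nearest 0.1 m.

Apply Snell's law at each interface; in layer i the horizontal offset is hᵢ·tan θᵢ.
Layer 1: θ = 4.30°; offset = 24.7·tan 4.30° = 1.857 m.
Layer 2: sin θ = 467·sin 4.3°/314 = 0.1115, θ = 6.40°; offset = 12.8·tan 6.40° = 1.436 m.
Layer 3: sin θ = 899·sin 4.3°/314 = 0.2147, θ = 12.40°; offset = 21.9·tan 12.40° = 4.813 m.
Summing the layer offsets gives 8.107 m.

8.1 m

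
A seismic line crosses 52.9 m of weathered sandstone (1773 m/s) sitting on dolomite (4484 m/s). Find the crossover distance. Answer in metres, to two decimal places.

160.73 m

x_cross = 2h·√((V₂+V₁)/(V₂−V₁)).
(V₂+V₁)/(V₂−V₁) = (4484+1773)/(4484−1773) = 2.3080; √ = 1.5192.
x_cross = 2·52.9·1.5192 = 160.73 m.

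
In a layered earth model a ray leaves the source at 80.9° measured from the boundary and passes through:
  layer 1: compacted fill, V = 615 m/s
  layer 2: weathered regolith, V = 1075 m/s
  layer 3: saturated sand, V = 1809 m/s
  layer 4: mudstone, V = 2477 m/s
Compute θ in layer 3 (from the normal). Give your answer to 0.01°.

27.72°

From the normal: θ₁ = 90° − 80.9° = 9.1°.
Snell's law across each interface conserves sin θ / V, so sin θ_3 = V_3·sin θ₁/V₁.
sin θ_3 = 1809 × sin 9.1° / 615 = 0.4652.
θ_3 = arcsin 0.4652 = 27.72°.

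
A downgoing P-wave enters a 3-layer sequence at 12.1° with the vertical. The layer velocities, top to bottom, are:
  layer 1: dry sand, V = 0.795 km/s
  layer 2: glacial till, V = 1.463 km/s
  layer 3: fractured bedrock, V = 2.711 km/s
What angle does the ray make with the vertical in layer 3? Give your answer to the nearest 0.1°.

Ray parameter p = sin 12.1° / 0.795 = 2.6367e-01 s/km.
sin θ_3 = p·V_3 = 2.6367e-01 × 2.711 = 0.7148.
θ_3 = 45.63° from the vertical.

45.6°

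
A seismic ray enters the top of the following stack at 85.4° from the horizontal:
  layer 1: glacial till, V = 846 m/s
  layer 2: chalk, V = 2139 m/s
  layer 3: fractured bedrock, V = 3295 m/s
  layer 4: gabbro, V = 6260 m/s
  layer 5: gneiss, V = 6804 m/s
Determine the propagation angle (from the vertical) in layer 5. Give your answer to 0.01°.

40.17°

From the normal: θ₁ = 90° − 85.4° = 4.6°.
Snell's law across each interface conserves sin θ / V, so sin θ_5 = V_5·sin θ₁/V₁.
sin θ_5 = 6804 × sin 4.6° / 846 = 0.6450.
θ_5 = arcsin 0.6450 = 40.17°.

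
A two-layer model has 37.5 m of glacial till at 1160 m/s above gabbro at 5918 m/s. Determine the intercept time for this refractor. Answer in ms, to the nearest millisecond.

63 ms

tᵢ = 2h·√(V₂²−V₁²)/(V₁V₂).
√(V₂²−V₁²) = √(5918²−1160²) = 5803.2 m/s.
tᵢ = 2·37.5·5803.2/(1160·5918) = 0.06340 s.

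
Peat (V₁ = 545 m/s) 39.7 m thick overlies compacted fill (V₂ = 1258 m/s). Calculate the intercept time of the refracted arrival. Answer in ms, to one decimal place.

131.3 ms

θ_c = arcsin(V₁/V₂) = arcsin(545/1258) = 25.67°; cos θ_c = 0.9013.
tᵢ = 2h·cos θ_c / V₁ = 2·39.7·0.9013 / 545 = 0.13131 s.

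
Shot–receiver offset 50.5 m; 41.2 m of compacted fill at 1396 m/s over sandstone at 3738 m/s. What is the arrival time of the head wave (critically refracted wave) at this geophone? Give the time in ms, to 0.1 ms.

68.3 ms

θ_c = arcsin(V₁/V₂) = arcsin(1396/3738) = 21.93°, cos θ_c = 0.9276.
Intercept time tᵢ = 2h cos θ_c / V₁ = 2·41.2·0.9276/1396 = 0.05476 s.
t = x/V₂ + tᵢ = 50.5/3738 + 0.05476 = 0.06826 s.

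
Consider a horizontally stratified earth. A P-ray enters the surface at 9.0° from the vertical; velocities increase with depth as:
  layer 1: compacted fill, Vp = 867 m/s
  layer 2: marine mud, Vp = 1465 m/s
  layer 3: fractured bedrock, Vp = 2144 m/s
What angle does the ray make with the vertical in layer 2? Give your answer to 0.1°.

15.3°

Snell's law across each interface conserves sin θ / V, so sin θ_2 = V_2·sin θ₁/V₁.
sin θ_2 = 1465 × sin 9.0° / 867 = 0.2643.
θ_2 = 15.33° from the vertical.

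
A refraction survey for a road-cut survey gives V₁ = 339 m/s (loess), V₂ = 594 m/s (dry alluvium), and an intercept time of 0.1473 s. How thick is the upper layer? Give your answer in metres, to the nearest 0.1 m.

h = tᵢ·V₁·V₂ / (2·√(V₂²−V₁²)).
√(V₂²−V₁²) = √(594² − 339²) = 487.8 m/s.
h = 0.1473 s × 339 × 594 / (2 × 487.8) = 30.41 m.

30.4 m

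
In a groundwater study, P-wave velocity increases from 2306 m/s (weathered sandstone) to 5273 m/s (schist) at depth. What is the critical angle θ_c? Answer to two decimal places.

25.93°

At critical incidence the refracted ray runs along the interface (θ₂ = 90°), so sin θ_c = V₁/V₂.
θ_c = arcsin(2306/5273) = arcsin 0.4373 = 25.93°.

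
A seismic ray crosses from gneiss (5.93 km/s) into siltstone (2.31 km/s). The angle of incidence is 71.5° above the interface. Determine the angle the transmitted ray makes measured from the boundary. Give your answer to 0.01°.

Angle from the normal: 90° − 71.5° = 18.5°.
Snell's law: sin θ₂ = (V₂/V₁)·sin θ₁ = (2.31/5.93)·sin 18.5° = 0.1236.
θ₂ = arcsin 0.1236 = 7.10° from the normal.
From the interface: 90° − 7.10° = 82.90°.

82.90°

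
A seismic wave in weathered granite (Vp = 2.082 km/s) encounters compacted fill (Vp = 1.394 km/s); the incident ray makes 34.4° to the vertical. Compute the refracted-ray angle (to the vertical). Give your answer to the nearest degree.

22°

sin θ₁/V₁ = sin θ₂/V₂ ⇒ sin θ₂ = 1.394·sin 34.4°/2.082 = 1.394·0.5650/2.082 = 0.3783.
θ₂ = sin⁻¹(0.3783) = 22.23° (from vertical).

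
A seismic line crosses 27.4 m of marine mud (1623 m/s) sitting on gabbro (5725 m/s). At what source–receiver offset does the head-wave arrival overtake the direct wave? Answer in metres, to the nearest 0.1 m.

73.3 m

θ_c = arcsin(1623/5725) = 16.47°, so cos θ_c = 0.9590 and tᵢ = 2h cos θ_c/V₁ = 0.0324 s.
At crossover x/V₁ = x/V₂ + tᵢ ⇒ x = tᵢ/(1/V₁ − 1/V₂) = 0.03238/(6.1614e-04 − 1.7467e-04) = 73.34 m.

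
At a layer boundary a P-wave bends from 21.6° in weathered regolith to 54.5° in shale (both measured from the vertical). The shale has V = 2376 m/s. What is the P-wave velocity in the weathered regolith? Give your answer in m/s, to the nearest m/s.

1074 m/s

sin 21.6° = 0.3681; sin 54.5° = 0.8141.
V₁ = V₂·(sin θ₁/sin θ₂) = 2376·(0.3681/0.8141) = 1074.37 m/s.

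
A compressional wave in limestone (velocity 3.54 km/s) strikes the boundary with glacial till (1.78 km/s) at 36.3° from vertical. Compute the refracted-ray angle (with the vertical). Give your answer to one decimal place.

17.3°

sin θ₁/V₁ = sin θ₂/V₂ ⇒ sin θ₂ = 1.78·sin 36.3°/3.54 = 1.78·0.5920/3.54 = 0.2977.
θ₂ = arcsin 0.2977 = 17.32° from the normal.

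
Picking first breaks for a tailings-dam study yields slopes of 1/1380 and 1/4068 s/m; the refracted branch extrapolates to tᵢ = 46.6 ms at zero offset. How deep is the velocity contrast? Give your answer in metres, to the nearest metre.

θ_c = arcsin(1380/4068) = 19.83°; cos θ_c = 0.9407.
tᵢ = 2h cos θ_c/V₁ ⇒ h = tᵢ·V₁/(2 cos θ_c) = 0.0466·1380/(2·0.9407) = 34.18 m.

34 m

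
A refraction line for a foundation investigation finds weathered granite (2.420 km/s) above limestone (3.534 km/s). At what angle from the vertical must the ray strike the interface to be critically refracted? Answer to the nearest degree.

43°

At critical incidence the refracted ray runs along the interface (θ₂ = 90°), so sin θ_c = V₁/V₂.
θ_c = arcsin(2.420/3.534) = arcsin 0.6848 = 43.22°.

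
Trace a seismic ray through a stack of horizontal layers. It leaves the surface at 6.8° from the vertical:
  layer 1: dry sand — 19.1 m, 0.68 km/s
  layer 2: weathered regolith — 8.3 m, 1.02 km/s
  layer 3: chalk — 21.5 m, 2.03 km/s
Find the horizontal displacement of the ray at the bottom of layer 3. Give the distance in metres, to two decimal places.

11.90 m

p = sin θ₁/V₁ = sin 6.8°/0.68 = 1.7412e-01 s/km is conserved through the stack.
Layer 1: θ = 6.80°; offset = 19.1·tan 6.80° = 2.2775 m.
Layer 2: sin θ = p·1.02 = 0.1776 → θ = 10.23°; offset = 8.3·tan 10.23° = 1.4979 m.
Layer 3: sin θ = p·2.03 = 0.3535 → θ = 20.70°; offset = 21.5·tan 20.70° = 8.1241 m.
Total horizontal offset = 11.8995 m.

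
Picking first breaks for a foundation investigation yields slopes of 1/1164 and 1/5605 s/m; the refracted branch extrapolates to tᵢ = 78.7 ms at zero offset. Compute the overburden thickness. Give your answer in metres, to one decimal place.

θ_c = arcsin(1164/5605) = 11.99°; cos θ_c = 0.9782.
tᵢ = 2h cos θ_c/V₁ ⇒ h = tᵢ·V₁/(2 cos θ_c) = 0.0787·1164/(2·0.9782) = 46.82 m.

46.8 m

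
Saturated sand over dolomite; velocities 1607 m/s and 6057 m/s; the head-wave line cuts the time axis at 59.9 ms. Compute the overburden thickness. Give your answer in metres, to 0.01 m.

49.92 m

h = tᵢ·V₁·V₂ / (2·√(V₂²−V₁²)).
√(V₂²−V₁²) = √(6057² − 1607²) = 5839.9 m/s.
h = 0.0599 s × 1607 × 6057 / (2 × 5839.9) = 49.92 m.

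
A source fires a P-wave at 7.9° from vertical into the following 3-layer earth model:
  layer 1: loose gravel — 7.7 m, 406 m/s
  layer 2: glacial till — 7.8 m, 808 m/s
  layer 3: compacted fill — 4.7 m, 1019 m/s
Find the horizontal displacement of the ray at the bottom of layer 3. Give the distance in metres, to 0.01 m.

5.01 m

Ray parameter p = sin 7.9° / 406 m/s = 3.3853e-04 s/m.
Layer 1: θ = 7.90°; offset = 7.7·tan 7.90° = 1.0685 m.
Layer 2: sin θ = p·808 = 0.2735 → θ = 15.87°; offset = 7.8·tan 15.87° = 2.2182 m.
Layer 3: sin θ = p·1019 = 0.3450 → θ = 20.18°; offset = 4.7·tan 20.18° = 1.7274 m.
Σ offsets = 5.0140 m.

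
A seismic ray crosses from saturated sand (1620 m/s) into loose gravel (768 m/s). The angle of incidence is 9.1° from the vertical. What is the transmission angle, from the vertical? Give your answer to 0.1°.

4.3°

Snell's law: sin θ₂ = (V₂/V₁)·sin θ₁ = (768/1620)·sin 9.1° = 0.0750.
θ₂ = sin⁻¹(0.0750) = 4.30° (from vertical).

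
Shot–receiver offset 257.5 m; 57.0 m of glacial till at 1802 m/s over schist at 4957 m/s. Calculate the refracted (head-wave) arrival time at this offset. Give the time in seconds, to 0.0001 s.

θ_c = arcsin(V₁/V₂) = arcsin(1802/4957) = 21.32°, cos θ_c = 0.9316.
Intercept time tᵢ = 2h cos θ_c / V₁ = 2·57.0·0.9316/1802 = 0.05893 s.
t = x/V₂ + tᵢ = 257.5/4957 + 0.05893 = 0.11088 s.

0.1109 s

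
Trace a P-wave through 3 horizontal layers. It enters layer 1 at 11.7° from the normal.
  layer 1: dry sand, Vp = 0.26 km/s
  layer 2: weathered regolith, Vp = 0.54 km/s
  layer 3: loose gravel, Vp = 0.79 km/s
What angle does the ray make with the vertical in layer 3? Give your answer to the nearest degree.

Ray parameter p = sin 11.7° / 0.26 = 7.7995e-01 s/km.
sin θ_3 = p·V_3 = 7.7995e-01 × 0.79 = 0.6162.
θ_3 = 38.04° from the vertical.

38°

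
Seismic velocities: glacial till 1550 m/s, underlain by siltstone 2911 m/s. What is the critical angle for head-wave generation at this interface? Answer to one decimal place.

Critical incidence: sin θ_c = V₁/V₂ = 1550/2911 = 0.5325.
θ_c = arcsin 0.5325 = 32.17°.

32.2°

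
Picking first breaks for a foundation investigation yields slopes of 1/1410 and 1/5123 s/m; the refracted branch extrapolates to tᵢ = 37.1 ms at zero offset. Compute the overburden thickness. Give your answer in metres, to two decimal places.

27.21 m

θ_c = arcsin(1410/5123) = 15.98°; cos θ_c = 0.9614.
tᵢ = 2h cos θ_c/V₁ ⇒ h = tᵢ·V₁/(2 cos θ_c) = 0.0371·1410/(2·0.9614) = 27.21 m.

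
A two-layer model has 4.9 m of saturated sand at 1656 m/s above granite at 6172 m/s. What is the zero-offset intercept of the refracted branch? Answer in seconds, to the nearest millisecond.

0.006 s

θ_c = arcsin(V₁/V₂) = arcsin(1656/6172) = 15.56°; cos θ_c = 0.9633.
tᵢ = 2h·cos θ_c / V₁ = 2·4.9·0.9633 / 1656 = 0.00570 s.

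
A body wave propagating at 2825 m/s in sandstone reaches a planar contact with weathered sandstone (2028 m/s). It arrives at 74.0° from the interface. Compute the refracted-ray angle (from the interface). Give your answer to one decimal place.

Convert to the normal: θ₁ = 90° − 74.0° = 16.0°.
sin θ₁/V₁ = sin θ₂/V₂ ⇒ sin θ₂ = 2028·sin 16.0°/2825 = 2028·0.2756/2825 = 0.1979.
θ₂ = sin⁻¹(0.1979) = 11.41° (from vertical).
From the interface: 90° − 11.41° = 78.59°.

78.6°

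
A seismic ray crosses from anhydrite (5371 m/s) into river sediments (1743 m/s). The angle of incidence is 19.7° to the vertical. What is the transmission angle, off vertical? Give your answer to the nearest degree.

Snell's law: sin θ₂ = (V₂/V₁)·sin θ₁ = (1743/5371)·sin 19.7° = 0.1094.
θ₂ = sin⁻¹(0.1094) = 6.28° (from vertical).

6°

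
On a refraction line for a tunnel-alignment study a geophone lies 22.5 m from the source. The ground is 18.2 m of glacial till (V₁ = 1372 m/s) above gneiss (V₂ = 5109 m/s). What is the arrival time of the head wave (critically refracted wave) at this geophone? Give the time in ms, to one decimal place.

30.0 ms

θ_c = arcsin(V₁/V₂) = arcsin(1372/5109) = 15.58°, cos θ_c = 0.9633.
Intercept time tᵢ = 2h cos θ_c / V₁ = 2·18.2·0.9633/1372 = 0.02556 s.
t = x/V₂ + tᵢ = 22.5/5109 + 0.02556 = 0.02996 s.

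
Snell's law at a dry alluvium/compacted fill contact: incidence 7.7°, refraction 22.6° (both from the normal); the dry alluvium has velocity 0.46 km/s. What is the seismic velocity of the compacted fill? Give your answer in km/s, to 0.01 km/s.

1.32 km/s

Snell's law: sin 7.7°/V₁ = sin 22.6°/V₂.
V₂ = V₁·sin 22.6°/sin 7.7° = 0.46 × 2.8682 = 1.32 km/s.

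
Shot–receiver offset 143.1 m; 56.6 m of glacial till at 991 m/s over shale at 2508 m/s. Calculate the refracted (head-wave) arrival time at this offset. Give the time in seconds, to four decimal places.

0.1620 s

θ_c = arcsin(V₁/V₂) = arcsin(991/2508) = 23.27°, cos θ_c = 0.9186.
Intercept time tᵢ = 2h cos θ_c / V₁ = 2·56.6·0.9186/991 = 0.10493 s.
t = x/V₂ + tᵢ = 143.1/2508 + 0.10493 = 0.16199 s.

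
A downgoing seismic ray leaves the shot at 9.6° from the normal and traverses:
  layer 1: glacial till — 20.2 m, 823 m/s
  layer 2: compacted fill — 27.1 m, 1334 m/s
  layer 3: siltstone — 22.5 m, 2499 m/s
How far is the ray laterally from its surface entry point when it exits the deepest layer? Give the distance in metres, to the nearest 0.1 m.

24.2 m

p = sin θ₁/V₁ = sin 9.6°/823 = 2.0264e-04 s/m is conserved through the stack.
Layer 1: θ = 9.60°; offset = 20.2·tan 9.60° = 3.417 m.
Layer 2: sin θ = p·1334 = 0.2703 → θ = 15.68°; offset = 27.1·tan 15.68° = 7.609 m.
Layer 3: sin θ = p·2499 = 0.5064 → θ = 30.42°; offset = 22.5·tan 30.42° = 13.213 m.
Summing the layer offsets gives 24.238 m.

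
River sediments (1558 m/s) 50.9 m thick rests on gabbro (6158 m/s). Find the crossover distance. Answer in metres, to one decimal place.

131.8 m

θ_c = arcsin(1558/6158) = 14.66°, so cos θ_c = 0.9675 and tᵢ = 2h cos θ_c/V₁ = 0.0632 s.
At crossover x/V₁ = x/V₂ + tᵢ ⇒ x = tᵢ/(1/V₁ − 1/V₂) = 0.06321/(6.4185e-04 − 1.6239e-04) = 131.85 m.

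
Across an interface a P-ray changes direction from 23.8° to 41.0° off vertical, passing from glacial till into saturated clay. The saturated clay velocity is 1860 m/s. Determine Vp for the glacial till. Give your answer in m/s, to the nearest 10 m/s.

1140 m/s

Snell's law: sin 23.8°/V₁ = sin 41.0°/V₂.
V₁ = V₂·sin 23.8°/sin 41.0° = 1860 × 0.6151 = 1144.10 m/s.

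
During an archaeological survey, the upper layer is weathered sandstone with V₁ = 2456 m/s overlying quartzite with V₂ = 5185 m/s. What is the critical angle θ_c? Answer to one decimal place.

28.3°

At critical incidence the refracted ray runs along the interface (θ₂ = 90°), so sin θ_c = V₁/V₂.
θ_c = arcsin(2456/5185) = arcsin 0.4737 = 28.27°.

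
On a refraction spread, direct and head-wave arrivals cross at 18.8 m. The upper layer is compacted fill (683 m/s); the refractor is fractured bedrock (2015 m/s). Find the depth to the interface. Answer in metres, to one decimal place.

6.6 m

h = (x_cross/2)·√((V₂−V₁)/(V₂+V₁)).
(V₂−V₁)/(V₂+V₁) = (2015−683)/(2015+683) = 0.4937; √ = 0.7026.
h = (18.8/2)·0.7026 = 6.60 m.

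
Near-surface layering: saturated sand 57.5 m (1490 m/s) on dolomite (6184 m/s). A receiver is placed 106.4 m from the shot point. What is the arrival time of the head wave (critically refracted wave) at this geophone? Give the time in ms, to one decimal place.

92.1 ms

t = x/V₂ + 2h·√(V₂²−V₁²)/(V₁V₂).
√(V₂²−V₁²) = √(6184²−1490²) = 6001.8 m/s; delay term = 2·57.5·6001.8/(1490·6184) = 0.07491 s.
t = 106.4/6184 + 0.07491 = 0.09211 s.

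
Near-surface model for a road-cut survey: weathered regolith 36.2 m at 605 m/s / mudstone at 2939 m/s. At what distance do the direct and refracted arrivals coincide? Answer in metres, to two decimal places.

θ_c = arcsin(605/2939) = 11.88°, so cos θ_c = 0.9786 and tᵢ = 2h cos θ_c/V₁ = 0.1171 s.
At crossover x/V₁ = x/V₂ + tᵢ ⇒ x = tᵢ/(1/V₁ − 1/V₂) = 0.11711/(1.6529e-03 − 3.4025e-04) = 89.21 m.

89.21 m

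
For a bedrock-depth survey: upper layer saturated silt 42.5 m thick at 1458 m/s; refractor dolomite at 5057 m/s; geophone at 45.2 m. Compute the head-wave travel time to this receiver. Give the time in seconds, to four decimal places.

θ_c = arcsin(V₁/V₂) = arcsin(1458/5057) = 16.76°, cos θ_c = 0.9575.
Intercept time tᵢ = 2h cos θ_c / V₁ = 2·42.5·0.9575/1458 = 0.05582 s.
t = x/V₂ + tᵢ = 45.2/5057 + 0.05582 = 0.06476 s.

0.0648 s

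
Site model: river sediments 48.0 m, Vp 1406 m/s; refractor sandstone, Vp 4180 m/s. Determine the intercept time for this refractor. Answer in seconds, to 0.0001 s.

0.0643 s

tᵢ = 2h·√(V₂²−V₁²)/(V₁V₂).
√(V₂²−V₁²) = √(4180²−1406²) = 3936.4 m/s.
tᵢ = 2·48.0·3936.4/(1406·4180) = 0.06430 s.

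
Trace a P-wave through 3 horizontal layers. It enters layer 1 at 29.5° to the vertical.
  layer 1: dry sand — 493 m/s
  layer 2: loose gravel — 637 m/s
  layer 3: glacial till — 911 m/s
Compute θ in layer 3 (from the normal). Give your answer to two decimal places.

65.50°

Ray parameter p = sin 29.5° / 493 = 9.9883e-04 s/m.
sin θ_3 = p·V_3 = 9.9883e-04 × 911 = 0.9099.
θ_3 = arcsin 0.9099 = 65.50°.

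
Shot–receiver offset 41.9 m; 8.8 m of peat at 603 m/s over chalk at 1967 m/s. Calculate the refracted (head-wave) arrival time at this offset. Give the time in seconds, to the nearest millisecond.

0.049 s

θ_c = arcsin(V₁/V₂) = arcsin(603/1967) = 17.85°, cos θ_c = 0.9519.
Intercept time tᵢ = 2h cos θ_c / V₁ = 2·8.8·0.9519/603 = 0.02778 s.
t = x/V₂ + tᵢ = 41.9/1967 + 0.02778 = 0.04908 s.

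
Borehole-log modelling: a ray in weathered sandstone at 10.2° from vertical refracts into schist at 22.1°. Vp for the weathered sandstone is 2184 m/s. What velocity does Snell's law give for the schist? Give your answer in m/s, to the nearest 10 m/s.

sin 10.2° = 0.1771; sin 22.1° = 0.3762.
V₂ = V₁·(sin θ₂/sin θ₁) = 2184·(0.3762/0.1771) = 4640.00 m/s.

4640 m/s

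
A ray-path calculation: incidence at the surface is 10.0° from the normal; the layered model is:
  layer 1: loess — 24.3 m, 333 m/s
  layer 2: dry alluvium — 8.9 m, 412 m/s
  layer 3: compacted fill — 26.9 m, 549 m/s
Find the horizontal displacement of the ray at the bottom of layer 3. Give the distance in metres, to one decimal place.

Ray parameter p = sin 10.0° / 333 m/s = 5.2147e-04 s/m.
Layer 1: θ = 10.00°; offset = 24.3·tan 10.00° = 4.285 m.
Layer 2: sin θ = p·412 = 0.2148 → θ = 12.41°; offset = 8.9·tan 12.41° = 1.958 m.
Layer 3: sin θ = p·549 = 0.2863 → θ = 16.64°; offset = 26.9·tan 16.64° = 8.037 m.
Summing the layer offsets gives 14.280 m.

14.3 m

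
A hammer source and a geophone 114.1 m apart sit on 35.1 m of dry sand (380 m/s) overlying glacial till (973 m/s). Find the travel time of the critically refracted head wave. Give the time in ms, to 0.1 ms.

t = x/V₂ + 2h·√(V₂²−V₁²)/(V₁V₂).
√(V₂²−V₁²) = √(973²−380²) = 895.7 m/s; delay term = 2·35.1·895.7/(380·973) = 0.17007 s.
t = 114.1/973 + 0.17007 = 0.28733 s.

287.3 ms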